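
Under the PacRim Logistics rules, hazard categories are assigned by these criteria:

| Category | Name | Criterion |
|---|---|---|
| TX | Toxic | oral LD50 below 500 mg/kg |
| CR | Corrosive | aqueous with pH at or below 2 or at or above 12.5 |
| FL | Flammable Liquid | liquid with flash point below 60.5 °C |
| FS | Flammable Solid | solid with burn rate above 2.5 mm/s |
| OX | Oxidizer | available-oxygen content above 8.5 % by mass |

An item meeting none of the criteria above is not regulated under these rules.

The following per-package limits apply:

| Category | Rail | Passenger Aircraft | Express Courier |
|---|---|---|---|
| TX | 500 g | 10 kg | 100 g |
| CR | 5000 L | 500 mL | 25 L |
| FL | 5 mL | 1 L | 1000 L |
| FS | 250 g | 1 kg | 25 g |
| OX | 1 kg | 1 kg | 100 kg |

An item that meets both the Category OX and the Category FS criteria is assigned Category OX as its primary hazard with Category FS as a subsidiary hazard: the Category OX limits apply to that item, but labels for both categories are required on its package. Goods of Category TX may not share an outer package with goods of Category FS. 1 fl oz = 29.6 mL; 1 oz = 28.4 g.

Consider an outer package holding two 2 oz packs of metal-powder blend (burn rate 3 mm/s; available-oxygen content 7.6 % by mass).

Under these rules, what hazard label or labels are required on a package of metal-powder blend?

Category FS

Burn rate 3 mm/s meets the Category FS criterion (Flammable Solid), so the metal-powder blend is Category FS.
Only the Category FS label is required.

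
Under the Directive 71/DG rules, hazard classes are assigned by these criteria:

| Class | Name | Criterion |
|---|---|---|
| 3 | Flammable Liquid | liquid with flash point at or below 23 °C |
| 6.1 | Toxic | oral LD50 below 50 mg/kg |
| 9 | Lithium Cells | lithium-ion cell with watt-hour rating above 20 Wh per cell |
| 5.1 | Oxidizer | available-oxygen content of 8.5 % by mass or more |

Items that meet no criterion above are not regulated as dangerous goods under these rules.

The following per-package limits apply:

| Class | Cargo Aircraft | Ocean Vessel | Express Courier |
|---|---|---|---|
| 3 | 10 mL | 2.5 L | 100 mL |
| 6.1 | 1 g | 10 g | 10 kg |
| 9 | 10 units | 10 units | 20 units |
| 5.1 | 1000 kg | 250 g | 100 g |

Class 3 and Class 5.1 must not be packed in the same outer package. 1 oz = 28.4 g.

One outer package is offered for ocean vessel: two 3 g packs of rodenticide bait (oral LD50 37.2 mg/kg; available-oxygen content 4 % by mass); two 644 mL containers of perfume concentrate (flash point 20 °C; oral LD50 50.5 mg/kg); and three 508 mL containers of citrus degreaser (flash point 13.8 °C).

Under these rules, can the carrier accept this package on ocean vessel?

No

With oral LD50 37.2 mg/kg (< 50 mg/kg), the rodenticide bait falls in Class 6.1.
The perfume concentrate has flash point 20 °C, which is ≤ 23 °C, so it is Class 3 (Flammable Liquid).
The citrus degreaser has flash point 13.8 °C, which is ≤ 23 °C, so it is Class 3 (Flammable Liquid).
Class 3 net quantity: (two 644 mL containers = 1.288 L) + (three 508 mL containers = 1.524 L) = 2.812 L.
2.812 L exceeds the ocean vessel limit of 2.5 L for Class 3.
Class 6.1 quantity: two 3 g packs = 6 g.
That is within the Class 6.1 ocean vessel limit of 10 g.
The segregation rule (Class 3 with Class 5.1) does not apply to Class 3 with Class 6.1.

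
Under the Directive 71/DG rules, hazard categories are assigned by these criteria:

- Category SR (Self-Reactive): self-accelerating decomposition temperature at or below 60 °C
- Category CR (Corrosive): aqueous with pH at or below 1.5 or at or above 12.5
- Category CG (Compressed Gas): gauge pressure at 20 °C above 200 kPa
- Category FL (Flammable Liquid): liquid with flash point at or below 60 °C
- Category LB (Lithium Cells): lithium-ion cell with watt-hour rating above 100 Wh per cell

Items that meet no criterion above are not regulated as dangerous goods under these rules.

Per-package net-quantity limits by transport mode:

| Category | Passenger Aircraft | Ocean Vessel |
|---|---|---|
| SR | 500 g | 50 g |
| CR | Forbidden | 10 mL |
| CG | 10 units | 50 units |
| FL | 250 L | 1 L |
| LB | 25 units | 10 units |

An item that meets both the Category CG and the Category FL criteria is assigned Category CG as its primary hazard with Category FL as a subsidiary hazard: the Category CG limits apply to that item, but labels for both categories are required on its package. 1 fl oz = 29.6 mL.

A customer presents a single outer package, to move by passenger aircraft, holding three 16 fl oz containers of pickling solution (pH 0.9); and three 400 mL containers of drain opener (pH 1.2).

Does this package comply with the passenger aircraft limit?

With pH 0.9 (≤ 1.5), the pickling solution falls in Category CR.
Drain opener: pH 1.2 ≤ 1.5 → Category CR (Corrosive).
Category CR net quantity: (three 16 fl oz containers = 1420.8 mL) + (three 400 mL containers = 1.2 L) = 2620.8 mL.
By passenger aircraft, Category CR is Forbidden regardless of quantity.

No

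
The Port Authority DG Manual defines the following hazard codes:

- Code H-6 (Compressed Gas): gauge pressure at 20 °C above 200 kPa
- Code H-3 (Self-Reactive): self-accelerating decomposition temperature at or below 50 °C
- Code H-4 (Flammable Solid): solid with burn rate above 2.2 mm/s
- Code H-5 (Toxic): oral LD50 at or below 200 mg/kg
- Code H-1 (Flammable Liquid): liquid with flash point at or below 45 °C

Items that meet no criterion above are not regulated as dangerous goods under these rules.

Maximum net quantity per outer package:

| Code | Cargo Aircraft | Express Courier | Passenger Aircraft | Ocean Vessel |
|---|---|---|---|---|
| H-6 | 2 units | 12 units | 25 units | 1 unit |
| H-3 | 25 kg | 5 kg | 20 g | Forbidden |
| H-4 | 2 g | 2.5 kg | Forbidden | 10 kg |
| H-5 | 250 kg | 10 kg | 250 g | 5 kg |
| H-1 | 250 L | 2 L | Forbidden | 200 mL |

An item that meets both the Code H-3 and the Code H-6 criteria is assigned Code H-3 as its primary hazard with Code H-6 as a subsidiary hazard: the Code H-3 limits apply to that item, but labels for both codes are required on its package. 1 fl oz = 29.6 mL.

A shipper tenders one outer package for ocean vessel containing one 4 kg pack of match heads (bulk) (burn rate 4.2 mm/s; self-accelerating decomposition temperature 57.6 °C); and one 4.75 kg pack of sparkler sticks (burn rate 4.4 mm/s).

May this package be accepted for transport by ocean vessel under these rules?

Yes

With burn rate 4.2 mm/s (> 2.2 mm/s), the match heads (bulk) fall in Code H-4.
The sparkler sticks have burn rate 4.4 mm/s, which is > 2.2 mm/s, so they are Code H-4 (Flammable Solid).
Total Code H-4: 4 kg + 4.75 kg = 8.75 kg.
8.75 kg is within the ocean vessel limit of 10 kg for Code H-4.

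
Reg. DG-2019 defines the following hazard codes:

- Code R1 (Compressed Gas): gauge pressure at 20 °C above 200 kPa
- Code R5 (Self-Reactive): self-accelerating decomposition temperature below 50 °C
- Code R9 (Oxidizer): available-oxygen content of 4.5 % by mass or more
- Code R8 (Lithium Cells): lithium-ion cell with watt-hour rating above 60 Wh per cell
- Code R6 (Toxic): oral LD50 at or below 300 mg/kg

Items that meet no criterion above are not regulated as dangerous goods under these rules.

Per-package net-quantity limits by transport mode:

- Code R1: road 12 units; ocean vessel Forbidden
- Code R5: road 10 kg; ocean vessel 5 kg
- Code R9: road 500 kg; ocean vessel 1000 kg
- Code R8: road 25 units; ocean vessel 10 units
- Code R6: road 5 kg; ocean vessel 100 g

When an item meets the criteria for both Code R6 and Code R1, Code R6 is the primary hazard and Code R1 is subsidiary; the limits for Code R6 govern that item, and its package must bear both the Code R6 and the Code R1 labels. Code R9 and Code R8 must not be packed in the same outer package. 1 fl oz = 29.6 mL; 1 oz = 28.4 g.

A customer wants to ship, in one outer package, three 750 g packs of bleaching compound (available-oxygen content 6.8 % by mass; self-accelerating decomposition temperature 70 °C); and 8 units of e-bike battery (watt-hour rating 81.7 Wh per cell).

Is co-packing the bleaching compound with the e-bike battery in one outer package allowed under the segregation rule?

No

Available-oxygen content 6.8 % by mass meets the Code R9 criterion (Oxidizer), so the bleaching compound is Code R9.
E-bike battery: watt-hour rating 81.7 Wh per cell > 60 Wh per cell → Code R8 (Lithium Cells).
Code R9 and Code R8 may not share an outer package.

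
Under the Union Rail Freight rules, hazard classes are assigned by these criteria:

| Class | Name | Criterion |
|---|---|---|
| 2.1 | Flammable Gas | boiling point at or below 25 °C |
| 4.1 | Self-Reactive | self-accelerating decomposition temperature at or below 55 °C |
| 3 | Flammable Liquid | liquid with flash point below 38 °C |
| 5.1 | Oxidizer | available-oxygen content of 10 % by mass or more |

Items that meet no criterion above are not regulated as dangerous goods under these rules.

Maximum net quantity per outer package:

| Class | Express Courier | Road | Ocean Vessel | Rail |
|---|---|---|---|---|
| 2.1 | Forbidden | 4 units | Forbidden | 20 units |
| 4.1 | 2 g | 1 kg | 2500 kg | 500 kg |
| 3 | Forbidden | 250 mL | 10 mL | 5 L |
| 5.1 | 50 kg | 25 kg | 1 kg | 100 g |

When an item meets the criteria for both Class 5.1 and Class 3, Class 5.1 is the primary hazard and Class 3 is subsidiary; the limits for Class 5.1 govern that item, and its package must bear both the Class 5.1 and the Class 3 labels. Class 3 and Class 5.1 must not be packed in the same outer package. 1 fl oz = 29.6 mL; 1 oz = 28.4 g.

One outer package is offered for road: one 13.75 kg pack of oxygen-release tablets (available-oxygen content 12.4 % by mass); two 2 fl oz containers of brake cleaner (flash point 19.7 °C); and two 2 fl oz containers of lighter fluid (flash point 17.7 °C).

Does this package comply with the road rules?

Oxygen-release tablets: available-oxygen content 12.4 % by mass ≥ 10 % by mass → Class 5.1 (Oxidizer).
With flash point 19.7 °C (< 38 °C), the brake cleaner falls in Class 3.
The lighter fluid has flash point 17.7 °C, which is < 38 °C, so it is Class 3 (Flammable Liquid).
Class 3 net quantity: (two 2 fl oz containers = 118.4 mL) + (two 2 fl oz containers = 118.4 mL) = 236.8 mL.
That is within the Class 3 road limit of 250 mL.
Class 5.1 quantity: 13.75 kg.
13.75 kg ≤ 25 kg (road limit, Class 5.1) — within limit.
Class 3 and Class 5.1 may not share an outer package.

No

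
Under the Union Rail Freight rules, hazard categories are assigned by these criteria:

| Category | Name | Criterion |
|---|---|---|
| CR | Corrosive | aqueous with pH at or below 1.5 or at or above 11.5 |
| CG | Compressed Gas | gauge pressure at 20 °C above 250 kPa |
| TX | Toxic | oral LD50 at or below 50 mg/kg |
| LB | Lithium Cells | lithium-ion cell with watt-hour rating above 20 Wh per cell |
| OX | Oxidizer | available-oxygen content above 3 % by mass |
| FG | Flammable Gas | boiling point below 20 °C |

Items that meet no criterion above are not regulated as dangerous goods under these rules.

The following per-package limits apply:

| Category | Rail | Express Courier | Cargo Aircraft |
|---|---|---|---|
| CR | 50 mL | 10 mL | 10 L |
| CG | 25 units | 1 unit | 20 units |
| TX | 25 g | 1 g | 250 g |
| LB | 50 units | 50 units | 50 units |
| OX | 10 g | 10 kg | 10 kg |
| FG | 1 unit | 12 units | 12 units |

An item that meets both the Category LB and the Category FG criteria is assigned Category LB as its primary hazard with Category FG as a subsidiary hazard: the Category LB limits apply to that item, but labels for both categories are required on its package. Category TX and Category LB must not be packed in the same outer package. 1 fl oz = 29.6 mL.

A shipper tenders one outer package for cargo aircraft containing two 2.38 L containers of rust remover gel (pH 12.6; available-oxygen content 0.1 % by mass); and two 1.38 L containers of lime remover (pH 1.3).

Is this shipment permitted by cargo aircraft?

Yes

pH 12.6 meets the Category CR criterion (Corrosive), so the rust remover gel is Category CR.
pH 1.3 meets the Category CR criterion (Corrosive), so the lime remover is Category CR.
Total Category CR: (two 2.38 L containers = 4.76 L) + (two 1.38 L containers = 2.76 L) = 7.52 L.
That is within the Category CR cargo aircraft limit of 10 L.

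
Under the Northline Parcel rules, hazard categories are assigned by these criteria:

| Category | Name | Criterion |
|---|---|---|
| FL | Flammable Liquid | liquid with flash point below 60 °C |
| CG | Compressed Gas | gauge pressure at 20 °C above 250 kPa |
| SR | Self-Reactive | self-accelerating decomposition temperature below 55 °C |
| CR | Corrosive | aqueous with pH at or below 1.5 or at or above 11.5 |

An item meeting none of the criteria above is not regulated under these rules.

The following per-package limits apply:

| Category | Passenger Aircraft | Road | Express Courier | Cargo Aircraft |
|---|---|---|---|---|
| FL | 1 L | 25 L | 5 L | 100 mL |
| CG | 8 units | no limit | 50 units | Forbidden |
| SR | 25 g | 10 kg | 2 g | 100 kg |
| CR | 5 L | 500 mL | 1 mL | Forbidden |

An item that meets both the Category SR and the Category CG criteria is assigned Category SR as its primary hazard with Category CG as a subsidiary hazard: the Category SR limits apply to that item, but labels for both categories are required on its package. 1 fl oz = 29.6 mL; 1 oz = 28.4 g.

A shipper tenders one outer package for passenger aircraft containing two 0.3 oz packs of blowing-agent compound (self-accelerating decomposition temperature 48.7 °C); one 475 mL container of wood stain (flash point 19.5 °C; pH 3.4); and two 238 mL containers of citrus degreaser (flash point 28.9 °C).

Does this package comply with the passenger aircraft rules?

Yes

With self-accelerating decomposition temperature 48.7 °C (< 55 °C), the blowing-agent compound falls in Category SR.
The wood stain has flash point 19.5 °C, which is < 60 °C, so it is Category FL (Flammable Liquid).
Flash point 28.9 °C meets the Category FL criterion (Flammable Liquid), so the citrus degreaser is Category FL.
Category SR quantity: two 0.3 oz packs = 17.04 g.
That is within the Category SR passenger aircraft limit of 25 g.
Category FL net quantity: 475 mL + (two 238 mL containers = 476 mL) = 951 mL.
951 mL is within the passenger aircraft limit of 1 L for Category FL.
Every hazard category is within its passenger aircraft limit and no segregation rule is violated.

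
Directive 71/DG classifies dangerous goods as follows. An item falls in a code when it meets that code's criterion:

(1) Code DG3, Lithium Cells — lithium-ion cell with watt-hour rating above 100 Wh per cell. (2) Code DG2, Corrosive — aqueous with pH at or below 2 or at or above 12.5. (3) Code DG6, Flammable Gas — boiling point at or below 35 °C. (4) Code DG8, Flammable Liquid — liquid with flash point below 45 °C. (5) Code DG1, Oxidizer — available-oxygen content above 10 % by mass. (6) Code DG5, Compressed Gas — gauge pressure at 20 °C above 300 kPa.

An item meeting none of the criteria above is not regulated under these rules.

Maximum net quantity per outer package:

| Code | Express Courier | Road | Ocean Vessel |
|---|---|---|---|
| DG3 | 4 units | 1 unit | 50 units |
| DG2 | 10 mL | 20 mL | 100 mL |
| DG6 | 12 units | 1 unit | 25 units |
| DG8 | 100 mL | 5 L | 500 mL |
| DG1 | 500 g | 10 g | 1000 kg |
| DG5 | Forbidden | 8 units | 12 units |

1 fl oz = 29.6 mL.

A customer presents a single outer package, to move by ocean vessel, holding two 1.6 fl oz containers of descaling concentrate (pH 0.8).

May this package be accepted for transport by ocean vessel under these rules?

Yes

With pH 0.8 (≤ 2), the descaling concentrate falls in Code DG2.
Code DG2 quantity: two 1.6 fl oz containers = 94.72 mL.
That is within the Code DG2 ocean vessel limit of 100 mL.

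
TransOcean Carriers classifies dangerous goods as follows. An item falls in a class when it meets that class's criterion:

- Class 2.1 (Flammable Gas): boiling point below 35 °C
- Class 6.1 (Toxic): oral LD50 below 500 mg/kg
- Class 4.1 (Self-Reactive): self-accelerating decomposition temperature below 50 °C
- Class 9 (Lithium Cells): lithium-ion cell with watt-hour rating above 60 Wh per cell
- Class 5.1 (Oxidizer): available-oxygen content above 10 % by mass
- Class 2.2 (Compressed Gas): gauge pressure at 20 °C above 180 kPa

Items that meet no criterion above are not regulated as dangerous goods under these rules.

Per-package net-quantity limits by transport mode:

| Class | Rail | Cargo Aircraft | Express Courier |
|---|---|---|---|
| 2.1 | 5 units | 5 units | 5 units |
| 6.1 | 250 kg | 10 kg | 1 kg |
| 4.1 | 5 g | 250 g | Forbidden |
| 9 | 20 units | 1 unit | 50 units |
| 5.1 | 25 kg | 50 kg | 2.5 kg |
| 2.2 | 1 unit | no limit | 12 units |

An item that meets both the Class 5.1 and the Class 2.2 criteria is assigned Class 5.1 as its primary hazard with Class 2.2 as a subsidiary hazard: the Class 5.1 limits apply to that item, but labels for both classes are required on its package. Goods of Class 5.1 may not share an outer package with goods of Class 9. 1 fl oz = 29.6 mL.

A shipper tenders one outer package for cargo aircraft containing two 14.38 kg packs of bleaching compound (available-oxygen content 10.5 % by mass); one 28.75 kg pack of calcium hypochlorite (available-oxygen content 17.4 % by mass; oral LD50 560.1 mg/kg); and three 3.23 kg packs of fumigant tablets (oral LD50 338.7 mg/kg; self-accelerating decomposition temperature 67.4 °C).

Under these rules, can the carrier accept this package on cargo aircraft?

No

Bleaching compound: available-oxygen content 10.5 % by mass > 10 % by mass → Class 5.1 (Oxidizer).
The calcium hypochlorite has available-oxygen content 17.4 % by mass, which is > 10 % by mass, so it is Class 5.1 (Oxidizer).
With oral LD50 338.7 mg/kg (< 500 mg/kg), the fumigant tablets fall in Class 6.1.
Total Class 5.1: (two 14.38 kg packs = 28.76 kg) + 28.75 kg = 57.51 kg.
57.51 kg > 50 kg (cargo aircraft limit, Class 5.1) — over the limit.
Class 6.1 quantity: three 3.23 kg packs = 9.69 kg.
9.69 kg is within the cargo aircraft limit of 10 kg for Class 6.1.
The segregation rule (Class 5.1 with Class 9) does not apply to Class 5.1 with Class 6.1.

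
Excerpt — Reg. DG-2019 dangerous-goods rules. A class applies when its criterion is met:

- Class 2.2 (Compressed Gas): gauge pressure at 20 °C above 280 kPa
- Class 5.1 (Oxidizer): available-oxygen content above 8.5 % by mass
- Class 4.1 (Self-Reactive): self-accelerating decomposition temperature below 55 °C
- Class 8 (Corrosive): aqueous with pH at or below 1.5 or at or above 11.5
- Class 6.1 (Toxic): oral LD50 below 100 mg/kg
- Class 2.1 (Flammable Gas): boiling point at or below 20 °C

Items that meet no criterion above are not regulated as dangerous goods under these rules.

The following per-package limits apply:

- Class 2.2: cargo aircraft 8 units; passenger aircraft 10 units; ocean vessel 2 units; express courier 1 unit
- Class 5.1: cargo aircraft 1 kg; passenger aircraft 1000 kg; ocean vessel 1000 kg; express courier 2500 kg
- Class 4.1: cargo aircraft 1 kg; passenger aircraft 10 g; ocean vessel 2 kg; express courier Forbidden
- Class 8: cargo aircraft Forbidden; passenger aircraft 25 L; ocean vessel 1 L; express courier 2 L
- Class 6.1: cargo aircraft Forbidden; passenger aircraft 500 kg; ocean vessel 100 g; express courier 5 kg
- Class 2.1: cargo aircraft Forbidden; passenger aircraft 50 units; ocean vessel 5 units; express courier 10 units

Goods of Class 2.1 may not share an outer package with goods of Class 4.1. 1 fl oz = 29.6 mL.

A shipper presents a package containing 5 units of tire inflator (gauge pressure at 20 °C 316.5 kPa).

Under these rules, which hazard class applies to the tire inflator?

The tire inflator has gauge pressure at 20 °C 316.5 kPa, which is > 280 kPa, so it is Class 2.2 (Compressed Gas).

Class 2.2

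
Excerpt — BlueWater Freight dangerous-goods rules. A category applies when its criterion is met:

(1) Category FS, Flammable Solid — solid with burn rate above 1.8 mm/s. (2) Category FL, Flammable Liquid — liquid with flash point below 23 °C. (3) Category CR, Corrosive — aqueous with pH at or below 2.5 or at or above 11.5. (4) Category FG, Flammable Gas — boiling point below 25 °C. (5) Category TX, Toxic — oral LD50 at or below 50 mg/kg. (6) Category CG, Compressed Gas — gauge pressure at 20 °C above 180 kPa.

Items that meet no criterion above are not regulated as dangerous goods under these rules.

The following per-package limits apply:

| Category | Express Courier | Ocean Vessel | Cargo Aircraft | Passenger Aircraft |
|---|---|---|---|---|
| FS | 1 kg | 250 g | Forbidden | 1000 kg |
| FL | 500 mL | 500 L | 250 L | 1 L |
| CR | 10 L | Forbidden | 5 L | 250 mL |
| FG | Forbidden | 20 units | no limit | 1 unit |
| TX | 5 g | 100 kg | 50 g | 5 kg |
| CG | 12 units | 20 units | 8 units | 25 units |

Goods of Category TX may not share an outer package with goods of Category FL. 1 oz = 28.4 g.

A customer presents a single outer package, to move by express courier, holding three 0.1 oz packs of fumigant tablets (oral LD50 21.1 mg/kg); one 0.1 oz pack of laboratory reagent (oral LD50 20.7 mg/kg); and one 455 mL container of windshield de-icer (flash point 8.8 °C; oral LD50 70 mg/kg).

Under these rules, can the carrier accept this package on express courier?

No

Oral LD50 21.1 mg/kg meets the Category TX criterion (Toxic), so the fumigant tablets are Category TX.
The laboratory reagent has oral LD50 20.7 mg/kg, which is ≤ 50 mg/kg, so it is Category TX (Toxic).
With flash point 8.8 °C (< 23 °C), the windshield de-icer falls in Category FL.
Category TX net quantity: (three 0.1 oz packs = 8.52 g) + (one 0.1 oz pack = 2.84 g) = 11.36 g.
11.36 g exceeds the express courier limit of 5 g for Category TX.
Category FL quantity: 455 mL.
455 mL is within the express courier limit of 500 mL for Category FL.
Category TX and Category FL may not share an outer package.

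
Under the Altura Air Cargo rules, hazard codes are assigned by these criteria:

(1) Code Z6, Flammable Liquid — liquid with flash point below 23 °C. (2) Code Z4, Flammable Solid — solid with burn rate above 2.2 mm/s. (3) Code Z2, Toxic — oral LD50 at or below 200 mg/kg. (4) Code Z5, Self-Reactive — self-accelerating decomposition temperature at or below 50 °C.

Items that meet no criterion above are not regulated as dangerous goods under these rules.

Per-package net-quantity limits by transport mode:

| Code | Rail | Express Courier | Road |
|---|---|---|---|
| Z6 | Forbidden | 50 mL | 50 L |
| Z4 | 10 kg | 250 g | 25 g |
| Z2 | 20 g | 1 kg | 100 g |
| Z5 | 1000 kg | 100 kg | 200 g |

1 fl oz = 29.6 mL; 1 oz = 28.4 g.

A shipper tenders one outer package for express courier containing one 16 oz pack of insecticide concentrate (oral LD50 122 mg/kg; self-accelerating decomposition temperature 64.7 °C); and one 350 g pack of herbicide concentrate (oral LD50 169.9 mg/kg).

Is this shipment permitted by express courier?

Insecticide concentrate: oral LD50 122 mg/kg ≤ 200 mg/kg → Code Z2 (Toxic).
Herbicide concentrate: oral LD50 169.9 mg/kg ≤ 200 mg/kg → Code Z2 (Toxic).
Code Z2 net quantity: (one 16 oz pack = 454.4 g) + 350 g = 804.4 g.
804.4 g ≤ 1 kg (express courier limit, Code Z2) — within limit.

Yes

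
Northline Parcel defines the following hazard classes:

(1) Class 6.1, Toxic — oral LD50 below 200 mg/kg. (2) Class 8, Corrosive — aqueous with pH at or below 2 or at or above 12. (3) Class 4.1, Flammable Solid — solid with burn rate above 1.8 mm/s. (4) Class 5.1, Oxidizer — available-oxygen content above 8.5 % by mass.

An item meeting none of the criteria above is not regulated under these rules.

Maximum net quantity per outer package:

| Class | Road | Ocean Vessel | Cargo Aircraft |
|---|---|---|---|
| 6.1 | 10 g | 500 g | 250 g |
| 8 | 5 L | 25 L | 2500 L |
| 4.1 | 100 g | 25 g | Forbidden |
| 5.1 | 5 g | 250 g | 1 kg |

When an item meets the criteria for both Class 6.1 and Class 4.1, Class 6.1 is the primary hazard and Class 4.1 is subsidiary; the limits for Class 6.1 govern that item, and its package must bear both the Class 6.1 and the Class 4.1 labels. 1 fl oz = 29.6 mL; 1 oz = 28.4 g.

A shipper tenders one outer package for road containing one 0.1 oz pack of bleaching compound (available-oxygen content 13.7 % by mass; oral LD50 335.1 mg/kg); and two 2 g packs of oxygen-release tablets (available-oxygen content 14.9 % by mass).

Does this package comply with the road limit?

Available-oxygen content 13.7 % by mass meets the Class 5.1 criterion (Oxidizer), so the bleaching compound is Class 5.1.
The oxygen-release tablets have available-oxygen content 14.9 % by mass, which is > 8.5 % by mass, so they are Class 5.1 (Oxidizer).
Class 5.1 net quantity: (one 0.1 oz pack = 2.84 g) + (two 2 g packs = 4 g) = 6.84 g.
That exceeds the Class 5.1 road limit of 5 g.

No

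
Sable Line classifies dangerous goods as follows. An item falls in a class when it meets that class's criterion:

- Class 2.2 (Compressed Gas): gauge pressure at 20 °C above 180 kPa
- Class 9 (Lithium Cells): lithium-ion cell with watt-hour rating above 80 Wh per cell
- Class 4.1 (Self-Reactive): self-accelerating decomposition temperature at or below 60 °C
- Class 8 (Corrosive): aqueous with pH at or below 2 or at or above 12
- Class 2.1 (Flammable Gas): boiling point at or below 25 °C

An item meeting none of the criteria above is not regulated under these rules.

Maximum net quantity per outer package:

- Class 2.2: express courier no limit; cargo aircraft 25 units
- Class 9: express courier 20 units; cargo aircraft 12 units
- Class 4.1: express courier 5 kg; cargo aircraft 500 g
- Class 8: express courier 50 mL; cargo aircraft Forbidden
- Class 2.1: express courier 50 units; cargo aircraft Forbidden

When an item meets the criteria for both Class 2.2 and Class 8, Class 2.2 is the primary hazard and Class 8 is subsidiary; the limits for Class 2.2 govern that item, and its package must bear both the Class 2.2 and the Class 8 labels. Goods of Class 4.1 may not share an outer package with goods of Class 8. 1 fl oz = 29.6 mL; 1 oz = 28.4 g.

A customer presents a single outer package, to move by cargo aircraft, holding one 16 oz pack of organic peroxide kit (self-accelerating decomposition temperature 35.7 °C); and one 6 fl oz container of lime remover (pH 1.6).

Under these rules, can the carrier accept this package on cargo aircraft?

No

The organic peroxide kit has self-accelerating decomposition temperature 35.7 °C, which is ≤ 60 °C, so it is Class 4.1 (Self-Reactive).
The lime remover has pH 1.6, which is ≤ 2, so it is Class 8 (Corrosive).
Class 4.1 quantity: one 16 oz pack = 454.4 g.
454.4 g ≤ 500 g (cargo aircraft limit, Class 4.1) — within limit.
Class 8 quantity: one 6 fl oz container = 177.6 mL.
By cargo aircraft, Class 8 is Forbidden regardless of quantity.
Class 4.1 and Class 8 may not share an outer package.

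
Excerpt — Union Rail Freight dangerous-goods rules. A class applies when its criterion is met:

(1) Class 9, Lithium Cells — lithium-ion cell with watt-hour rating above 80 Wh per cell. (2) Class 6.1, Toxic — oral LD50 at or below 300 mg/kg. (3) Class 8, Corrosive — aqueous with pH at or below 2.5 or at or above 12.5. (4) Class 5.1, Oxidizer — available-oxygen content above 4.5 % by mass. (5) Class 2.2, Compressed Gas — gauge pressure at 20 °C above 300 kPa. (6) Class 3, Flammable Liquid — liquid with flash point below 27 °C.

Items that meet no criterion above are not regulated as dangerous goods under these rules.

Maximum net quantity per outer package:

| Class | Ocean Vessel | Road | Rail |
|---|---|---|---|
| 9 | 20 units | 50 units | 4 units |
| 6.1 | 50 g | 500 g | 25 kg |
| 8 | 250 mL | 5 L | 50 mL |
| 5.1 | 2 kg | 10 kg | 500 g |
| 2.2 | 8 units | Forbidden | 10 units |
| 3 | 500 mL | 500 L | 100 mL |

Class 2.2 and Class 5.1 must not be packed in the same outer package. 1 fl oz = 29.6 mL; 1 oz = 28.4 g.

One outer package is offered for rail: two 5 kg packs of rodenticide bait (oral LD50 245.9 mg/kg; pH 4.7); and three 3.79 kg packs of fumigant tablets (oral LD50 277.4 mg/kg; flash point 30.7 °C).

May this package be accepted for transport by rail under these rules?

With oral LD50 245.9 mg/kg (≤ 300 mg/kg), the rodenticide bait falls in Class 6.1.
The fumigant tablets have oral LD50 277.4 mg/kg, which is ≤ 300 mg/kg, so they are Class 6.1 (Toxic).
Total Class 6.1: (two 5 kg packs = 10 kg) + (three 3.79 kg packs = 11.37 kg) = 21.37 kg.
That is within the Class 6.1 rail limit of 25 kg.

Yes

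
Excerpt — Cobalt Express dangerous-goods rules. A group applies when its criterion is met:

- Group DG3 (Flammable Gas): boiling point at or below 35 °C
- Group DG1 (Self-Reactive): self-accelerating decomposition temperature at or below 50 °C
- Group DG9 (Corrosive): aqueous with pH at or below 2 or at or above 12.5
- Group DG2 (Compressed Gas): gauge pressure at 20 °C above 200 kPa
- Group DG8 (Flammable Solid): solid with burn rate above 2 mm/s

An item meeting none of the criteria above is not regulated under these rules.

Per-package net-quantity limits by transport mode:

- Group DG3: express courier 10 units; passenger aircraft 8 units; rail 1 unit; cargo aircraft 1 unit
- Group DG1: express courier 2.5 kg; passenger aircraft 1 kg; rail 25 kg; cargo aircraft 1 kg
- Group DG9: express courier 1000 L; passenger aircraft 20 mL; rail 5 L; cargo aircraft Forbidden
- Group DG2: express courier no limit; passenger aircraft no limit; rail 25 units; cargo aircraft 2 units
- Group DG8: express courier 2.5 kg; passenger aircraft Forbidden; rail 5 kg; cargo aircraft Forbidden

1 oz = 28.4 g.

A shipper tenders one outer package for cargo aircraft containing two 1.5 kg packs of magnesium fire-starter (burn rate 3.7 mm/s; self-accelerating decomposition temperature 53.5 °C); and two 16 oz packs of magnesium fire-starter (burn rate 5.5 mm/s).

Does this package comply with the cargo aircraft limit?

Burn rate 3.7 mm/s meets the Group DG8 criterion (Flammable Solid), so the magnesium fire-starter is Group DG8.
With burn rate 5.5 mm/s (> 2 mm/s), the magnesium fire-starter falls in Group DG8.
Total Group DG8: (two 1.5 kg packs = 3 kg) + (two 16 oz packs = 908.8 g) = 3908.8 g.
By cargo aircraft, Group DG8 is Forbidden regardless of quantity.

No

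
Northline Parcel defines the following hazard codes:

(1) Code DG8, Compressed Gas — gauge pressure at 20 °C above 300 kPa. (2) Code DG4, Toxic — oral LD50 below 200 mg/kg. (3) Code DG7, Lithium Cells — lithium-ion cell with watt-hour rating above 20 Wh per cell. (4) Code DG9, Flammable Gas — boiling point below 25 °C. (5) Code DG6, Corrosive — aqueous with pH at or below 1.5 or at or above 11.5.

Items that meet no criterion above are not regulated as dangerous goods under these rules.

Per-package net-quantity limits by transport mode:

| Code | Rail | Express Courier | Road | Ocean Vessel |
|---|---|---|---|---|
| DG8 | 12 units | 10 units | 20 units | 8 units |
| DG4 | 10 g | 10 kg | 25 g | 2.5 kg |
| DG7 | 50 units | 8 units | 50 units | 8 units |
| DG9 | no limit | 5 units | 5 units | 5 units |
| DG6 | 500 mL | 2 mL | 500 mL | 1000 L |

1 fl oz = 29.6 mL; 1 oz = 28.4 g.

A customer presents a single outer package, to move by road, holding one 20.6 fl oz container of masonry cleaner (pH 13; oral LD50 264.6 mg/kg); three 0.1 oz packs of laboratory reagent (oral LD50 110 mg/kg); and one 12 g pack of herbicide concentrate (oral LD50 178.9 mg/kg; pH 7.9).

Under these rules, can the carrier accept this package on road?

With pH 13 (≥ 11.5), the masonry cleaner falls in Code DG6.
Oral LD50 110 mg/kg meets the Code DG4 criterion (Toxic), so the laboratory reagent is Code DG4.
Oral LD50 178.9 mg/kg meets the Code DG4 criterion (Toxic), so the herbicide concentrate is Code DG4.
Total Code DG4: (three 0.1 oz packs = 8.52 g) + 12 g = 20.52 g.
That is within the Code DG4 road limit of 25 g.
Code DG6 quantity: one 20.6 fl oz container = 609.76 mL.
That exceeds the Code DG6 road limit of 500 mL.

No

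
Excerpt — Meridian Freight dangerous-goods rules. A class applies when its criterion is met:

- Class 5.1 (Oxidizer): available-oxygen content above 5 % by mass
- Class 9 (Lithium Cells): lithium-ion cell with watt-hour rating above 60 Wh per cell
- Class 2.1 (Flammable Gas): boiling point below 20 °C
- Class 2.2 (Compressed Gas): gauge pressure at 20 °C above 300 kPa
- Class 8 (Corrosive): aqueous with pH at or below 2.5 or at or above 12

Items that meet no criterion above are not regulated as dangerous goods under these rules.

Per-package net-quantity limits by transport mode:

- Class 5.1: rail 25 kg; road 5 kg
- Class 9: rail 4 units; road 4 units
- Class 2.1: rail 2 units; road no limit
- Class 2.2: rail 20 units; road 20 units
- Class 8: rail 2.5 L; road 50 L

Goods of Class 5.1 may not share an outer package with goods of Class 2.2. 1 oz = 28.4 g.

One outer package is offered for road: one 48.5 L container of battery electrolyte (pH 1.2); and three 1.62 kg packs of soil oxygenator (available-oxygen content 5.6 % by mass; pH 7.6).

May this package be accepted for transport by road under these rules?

Battery electrolyte: pH 1.2 ≤ 2.5 → Class 8 (Corrosive).
Available-oxygen content 5.6 % by mass meets the Class 5.1 criterion (Oxidizer), so the soil oxygenator is Class 5.1.
Class 8 quantity: 48.5 L.
48.5 L ≤ 50 L (road limit, Class 8) — within limit.
Class 5.1 quantity: three 1.62 kg packs = 4.86 kg.
4.86 kg ≤ 5 kg (road limit, Class 5.1) — within limit.
The segregation rule (Class 5.1 with Class 2.2) does not apply to Class 8 with Class 5.1.
Every hazard class is within its road limit and no segregation rule is violated.

Yes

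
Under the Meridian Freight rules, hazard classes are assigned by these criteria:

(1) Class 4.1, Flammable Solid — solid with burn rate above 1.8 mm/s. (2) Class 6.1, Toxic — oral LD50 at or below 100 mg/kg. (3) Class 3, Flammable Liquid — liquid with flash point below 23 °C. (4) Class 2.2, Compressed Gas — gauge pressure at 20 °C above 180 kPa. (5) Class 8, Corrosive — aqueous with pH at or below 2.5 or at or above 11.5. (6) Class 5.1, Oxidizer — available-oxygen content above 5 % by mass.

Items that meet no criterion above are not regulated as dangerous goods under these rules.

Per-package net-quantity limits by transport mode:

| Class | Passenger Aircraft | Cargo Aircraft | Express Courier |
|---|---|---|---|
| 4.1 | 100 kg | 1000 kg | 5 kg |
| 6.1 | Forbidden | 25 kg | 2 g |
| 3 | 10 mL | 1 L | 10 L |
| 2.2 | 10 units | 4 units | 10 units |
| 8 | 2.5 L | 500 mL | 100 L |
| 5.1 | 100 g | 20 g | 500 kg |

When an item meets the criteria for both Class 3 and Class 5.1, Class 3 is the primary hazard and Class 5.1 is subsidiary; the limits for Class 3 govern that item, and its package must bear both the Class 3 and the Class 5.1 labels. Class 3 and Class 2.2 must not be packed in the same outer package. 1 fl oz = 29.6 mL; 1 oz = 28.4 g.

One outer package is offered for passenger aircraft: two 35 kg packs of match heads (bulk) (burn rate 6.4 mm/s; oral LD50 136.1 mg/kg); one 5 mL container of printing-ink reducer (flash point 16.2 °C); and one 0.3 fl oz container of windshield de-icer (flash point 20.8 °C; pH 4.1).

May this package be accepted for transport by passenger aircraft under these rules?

Burn rate 6.4 mm/s meets the Class 4.1 criterion (Flammable Solid), so the match heads (bulk) are Class 4.1.
Printing-ink reducer: flash point 16.2 °C < 23 °C → Class 3 (Flammable Liquid).
Flash point 20.8 °C meets the Class 3 criterion (Flammable Liquid), so the windshield de-icer is Class 3.
Total Class 3: 5 mL + (one 0.3 fl oz container = 8.88 mL) = 13.88 mL.
13.88 mL > 10 mL (passenger aircraft limit, Class 3) — over the limit.
Class 4.1 quantity: two 35 kg packs = 70 kg.
70 kg is within the passenger aircraft limit of 100 kg for Class 4.1.
The segregation rule (Class 3 with Class 2.2) does not apply to Class 3 with Class 4.1.

No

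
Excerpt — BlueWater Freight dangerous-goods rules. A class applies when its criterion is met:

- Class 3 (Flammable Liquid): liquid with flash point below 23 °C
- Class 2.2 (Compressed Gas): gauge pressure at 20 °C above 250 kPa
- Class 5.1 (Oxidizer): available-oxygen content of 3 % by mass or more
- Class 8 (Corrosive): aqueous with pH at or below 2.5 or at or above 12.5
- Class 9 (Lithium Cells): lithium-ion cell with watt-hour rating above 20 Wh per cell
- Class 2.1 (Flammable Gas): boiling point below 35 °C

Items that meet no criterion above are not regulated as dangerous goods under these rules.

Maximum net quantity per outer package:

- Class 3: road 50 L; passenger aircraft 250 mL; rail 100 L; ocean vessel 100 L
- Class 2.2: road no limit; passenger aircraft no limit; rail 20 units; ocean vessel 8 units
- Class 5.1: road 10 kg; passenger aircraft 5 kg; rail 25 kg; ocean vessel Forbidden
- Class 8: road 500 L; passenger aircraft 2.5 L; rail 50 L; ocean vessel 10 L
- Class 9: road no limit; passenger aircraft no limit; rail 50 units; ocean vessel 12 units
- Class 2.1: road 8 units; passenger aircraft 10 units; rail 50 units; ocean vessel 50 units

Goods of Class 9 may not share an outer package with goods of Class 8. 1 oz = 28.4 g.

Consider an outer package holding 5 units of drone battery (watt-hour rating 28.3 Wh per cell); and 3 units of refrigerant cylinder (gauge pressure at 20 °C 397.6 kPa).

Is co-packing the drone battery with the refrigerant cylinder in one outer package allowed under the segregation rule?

Yes

With watt-hour rating 28.3 Wh per cell (> 20 Wh per cell), the drone battery falls in Class 9.
Refrigerant cylinder: gauge pressure at 20 °C 397.6 kPa > 250 kPa → Class 2.2 (Compressed Gas).
No segregation rule bars Class 9 with Class 2.2.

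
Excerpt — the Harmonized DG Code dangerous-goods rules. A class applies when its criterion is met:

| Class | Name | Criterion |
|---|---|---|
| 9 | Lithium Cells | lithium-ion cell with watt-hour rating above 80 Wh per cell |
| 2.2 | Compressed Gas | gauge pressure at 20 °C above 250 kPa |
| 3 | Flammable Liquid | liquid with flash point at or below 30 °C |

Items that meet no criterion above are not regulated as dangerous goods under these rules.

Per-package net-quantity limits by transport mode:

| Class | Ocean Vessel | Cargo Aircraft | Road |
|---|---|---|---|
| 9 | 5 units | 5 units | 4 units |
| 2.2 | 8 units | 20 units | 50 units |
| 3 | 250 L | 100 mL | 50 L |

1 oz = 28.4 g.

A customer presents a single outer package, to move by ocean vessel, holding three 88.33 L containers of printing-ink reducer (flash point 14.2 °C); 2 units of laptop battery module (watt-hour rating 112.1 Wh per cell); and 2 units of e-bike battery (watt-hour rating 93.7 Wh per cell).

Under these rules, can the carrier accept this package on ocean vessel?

With flash point 14.2 °C (≤ 30 °C), the printing-ink reducer falls in Class 3.
Watt-hour rating 112.1 Wh per cell meets the Class 9 criterion (Lithium Cells), so the laptop battery module is Class 9.
The e-bike battery has watt-hour rating 93.7 Wh per cell, which is > 80 Wh per cell, so it is Class 9 (Lithium Cells).
Class 9 net quantity: 2 units + 2 units = 4 units.
4 units ≤ 5 units (ocean vessel limit, Class 9) — within limit.
Class 3 quantity: three 88.33 L containers = 264.99 L.
264.99 L > 250 L (ocean vessel limit, Class 3) — over the limit.

No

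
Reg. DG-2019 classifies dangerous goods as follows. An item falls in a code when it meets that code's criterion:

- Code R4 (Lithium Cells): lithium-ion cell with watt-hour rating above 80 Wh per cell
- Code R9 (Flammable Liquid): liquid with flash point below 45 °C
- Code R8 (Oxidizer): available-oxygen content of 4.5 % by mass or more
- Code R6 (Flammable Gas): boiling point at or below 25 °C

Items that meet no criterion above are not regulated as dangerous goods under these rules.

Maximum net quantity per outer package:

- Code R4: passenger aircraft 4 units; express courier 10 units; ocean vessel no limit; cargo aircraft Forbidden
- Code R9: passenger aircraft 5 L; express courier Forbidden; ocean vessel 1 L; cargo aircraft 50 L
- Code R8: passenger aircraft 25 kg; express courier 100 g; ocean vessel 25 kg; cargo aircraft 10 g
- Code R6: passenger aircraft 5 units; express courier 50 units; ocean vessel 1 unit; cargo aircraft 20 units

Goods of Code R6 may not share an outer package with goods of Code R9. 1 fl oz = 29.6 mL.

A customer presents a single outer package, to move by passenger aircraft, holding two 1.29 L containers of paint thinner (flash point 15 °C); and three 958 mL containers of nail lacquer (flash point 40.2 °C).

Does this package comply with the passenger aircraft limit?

Flash point 15 °C meets the Code R9 criterion (Flammable Liquid), so the paint thinner is Code R9.
Nail lacquer: flash point 40.2 °C < 45 °C → Code R9 (Flammable Liquid).
Code R9 net quantity: (two 1.29 L containers = 2.58 L) + (three 958 mL containers = 2.874 L) = 5.454 L.
5.454 L exceeds the passenger aircraft limit of 5 L for Code R9.

No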